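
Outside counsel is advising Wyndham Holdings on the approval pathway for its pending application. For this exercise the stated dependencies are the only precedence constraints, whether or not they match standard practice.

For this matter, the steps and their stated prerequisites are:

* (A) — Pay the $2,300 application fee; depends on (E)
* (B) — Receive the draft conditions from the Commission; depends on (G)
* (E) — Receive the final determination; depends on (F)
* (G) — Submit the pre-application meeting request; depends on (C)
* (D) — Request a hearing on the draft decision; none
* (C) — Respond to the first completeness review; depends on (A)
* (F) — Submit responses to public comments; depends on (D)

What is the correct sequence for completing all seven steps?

(D) is the only step with nothing outstanding, so it goes first.
(F) is the only step now ready → (F).
(E) is the only step now ready → (E).
Next only (A) has its prerequisites met → (A).
(C) needed (A), now all done → (C).
(G) is the only step now ready → (G).
(B) needed (G), now all done → (B).

(D), (F), (E), (A), (C), (G), (B)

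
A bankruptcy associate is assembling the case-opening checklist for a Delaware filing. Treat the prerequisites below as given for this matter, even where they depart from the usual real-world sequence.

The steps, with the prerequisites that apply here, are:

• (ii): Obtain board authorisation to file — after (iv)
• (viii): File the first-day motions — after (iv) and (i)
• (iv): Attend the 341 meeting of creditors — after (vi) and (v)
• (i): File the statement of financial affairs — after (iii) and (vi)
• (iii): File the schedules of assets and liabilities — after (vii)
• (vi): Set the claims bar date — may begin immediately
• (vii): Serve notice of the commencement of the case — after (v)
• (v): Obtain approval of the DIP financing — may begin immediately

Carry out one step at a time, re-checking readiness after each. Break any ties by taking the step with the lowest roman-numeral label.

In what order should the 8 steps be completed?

Nothing is required for (v) and (vi). (v) has the earlier label → (v) first.
(vii) now also ready, so the ready set is {(vi), (vii)}; (vi) has the earlier label → (vi).
Now (iv) and (vii) have their prerequisites met. (iv) has the earlier label, so (iv) next.
(ii) now also ready, so the ready set is {(ii), (vii)}; (ii) has the earlier label → (ii).
(vii) is the only step now ready → (vii).
(iii) needed (vii), now all done → (iii).
(i) needed (iii) and (vi), now all done → (i).
(viii) needed (i) and (iv), now all done → (viii).

(v), (vi), (iv), (ii), (vii), (iii), (i), (viii)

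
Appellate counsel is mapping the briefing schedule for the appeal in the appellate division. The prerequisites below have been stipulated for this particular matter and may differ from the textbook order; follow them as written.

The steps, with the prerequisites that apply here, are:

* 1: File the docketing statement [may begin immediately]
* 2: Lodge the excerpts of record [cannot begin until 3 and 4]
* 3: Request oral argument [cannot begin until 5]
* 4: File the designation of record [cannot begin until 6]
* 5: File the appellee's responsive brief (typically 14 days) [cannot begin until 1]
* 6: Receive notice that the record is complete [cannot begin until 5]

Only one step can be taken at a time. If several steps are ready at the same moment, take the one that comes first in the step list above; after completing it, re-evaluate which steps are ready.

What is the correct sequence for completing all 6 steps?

Only 1 has no prerequisites, so it is first.
That leaves 5 as the only ready step → 5.
Ready: 3 and 6. 3 is listed earlier → 3.
Next only 6 has its prerequisites met → 6.
Next only 4 has its prerequisites met → 4.
2 is the only step now ready → 2.

1, 5, 3, 6, 4, 2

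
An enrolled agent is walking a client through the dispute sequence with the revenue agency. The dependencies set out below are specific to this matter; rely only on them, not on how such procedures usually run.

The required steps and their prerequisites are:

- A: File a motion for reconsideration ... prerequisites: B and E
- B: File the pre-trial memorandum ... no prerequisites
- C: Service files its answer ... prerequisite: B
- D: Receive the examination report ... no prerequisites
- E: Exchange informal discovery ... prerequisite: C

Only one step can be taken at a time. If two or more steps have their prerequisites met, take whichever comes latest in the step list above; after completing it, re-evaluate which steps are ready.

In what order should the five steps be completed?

Nothing is required for D and B. D is listed later → D first.
B is the only step now ready → B.
C needed B, now all done → C.
Next only E has its prerequisites met → E.
A needed E and B, now all done → A.

D → B → C → E → A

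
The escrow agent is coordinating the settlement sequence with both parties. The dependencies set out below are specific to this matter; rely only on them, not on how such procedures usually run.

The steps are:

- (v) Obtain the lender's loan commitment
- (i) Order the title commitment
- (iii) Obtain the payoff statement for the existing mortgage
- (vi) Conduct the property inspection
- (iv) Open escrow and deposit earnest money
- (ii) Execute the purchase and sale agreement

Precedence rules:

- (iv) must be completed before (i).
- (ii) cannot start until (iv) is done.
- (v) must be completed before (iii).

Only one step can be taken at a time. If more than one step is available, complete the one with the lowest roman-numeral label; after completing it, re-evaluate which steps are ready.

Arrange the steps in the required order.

Nothing is required for (iv), (v) and (vi). (iv) has the earlier label → (iv) first.
Ready: (i), (ii), (v) and (vi). (i) has the earlier label → (i).
Ready: (ii), (v) and (vi). (ii) has the earlier label → (ii).
Now (v) and (vi) have their prerequisites met. (v) has the earlier label, so (v) next.
Now (iii) and (vi) have their prerequisites met. (iii) has the earlier label, so (iii) next.
Next only (vi) has its prerequisites met → (vi).

(iv) (i) (ii) (v) (iii) (vi)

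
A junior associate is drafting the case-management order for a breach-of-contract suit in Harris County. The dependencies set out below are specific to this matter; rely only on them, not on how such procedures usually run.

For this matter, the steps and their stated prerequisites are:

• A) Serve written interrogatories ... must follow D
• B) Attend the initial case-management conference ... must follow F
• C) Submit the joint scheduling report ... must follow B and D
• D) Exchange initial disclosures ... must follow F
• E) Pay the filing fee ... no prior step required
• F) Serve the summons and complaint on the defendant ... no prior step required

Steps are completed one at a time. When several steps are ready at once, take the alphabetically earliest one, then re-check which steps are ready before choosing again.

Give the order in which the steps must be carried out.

E, F, B, D, A, C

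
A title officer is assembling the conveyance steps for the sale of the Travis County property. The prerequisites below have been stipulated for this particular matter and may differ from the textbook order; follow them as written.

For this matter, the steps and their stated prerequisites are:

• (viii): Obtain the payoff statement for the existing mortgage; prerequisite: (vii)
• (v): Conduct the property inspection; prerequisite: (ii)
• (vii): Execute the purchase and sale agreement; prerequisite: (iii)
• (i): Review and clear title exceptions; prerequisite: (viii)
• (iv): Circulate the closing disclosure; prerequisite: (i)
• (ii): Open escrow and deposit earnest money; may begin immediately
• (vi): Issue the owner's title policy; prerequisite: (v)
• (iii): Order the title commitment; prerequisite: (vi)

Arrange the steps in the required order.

(ii) is the only step with nothing outstanding, so it goes first.
Next only (v) has its prerequisites met → (v).
(vi) is the only step now ready → (vi).
Next only (iii) has its prerequisites met → (iii).
(vii) needed (iii), now all done → (vii).
That leaves (viii) as the only ready step → (viii).
(i) needed (viii), now all done → (i).
(iv) needed (i), now all done → (iv).

(ii) (v) (vi) (iii) (vii) (viii) (i) (iv)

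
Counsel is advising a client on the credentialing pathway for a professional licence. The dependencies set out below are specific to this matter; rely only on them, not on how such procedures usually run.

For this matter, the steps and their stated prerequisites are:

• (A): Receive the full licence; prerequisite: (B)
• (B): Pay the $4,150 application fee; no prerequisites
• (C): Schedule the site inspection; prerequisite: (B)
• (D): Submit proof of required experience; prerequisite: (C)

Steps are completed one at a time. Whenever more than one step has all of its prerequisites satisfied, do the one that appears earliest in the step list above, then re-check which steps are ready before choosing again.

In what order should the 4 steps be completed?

(B) (A) (C) (D)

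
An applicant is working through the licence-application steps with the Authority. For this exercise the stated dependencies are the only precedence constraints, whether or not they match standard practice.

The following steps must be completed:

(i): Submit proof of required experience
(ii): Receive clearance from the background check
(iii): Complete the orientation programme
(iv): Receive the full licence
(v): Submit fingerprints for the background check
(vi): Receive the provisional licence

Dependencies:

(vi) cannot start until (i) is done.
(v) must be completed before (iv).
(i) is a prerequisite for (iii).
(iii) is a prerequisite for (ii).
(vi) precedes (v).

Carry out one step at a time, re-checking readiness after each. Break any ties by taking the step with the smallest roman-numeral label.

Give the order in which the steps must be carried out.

(i) has no prerequisites → (i) first.
(iii) and (vi) are both available; (iii) has the earlier label → (iii).
(ii) and (vi) are both available; (ii) has the earlier label → (ii).
(vi) needed (i), now all done → (vi).
(v) is the only step now ready → (v).
(iv) is the only step now ready → (iv).

(i) (iii) (ii) (vi) (v) (iv)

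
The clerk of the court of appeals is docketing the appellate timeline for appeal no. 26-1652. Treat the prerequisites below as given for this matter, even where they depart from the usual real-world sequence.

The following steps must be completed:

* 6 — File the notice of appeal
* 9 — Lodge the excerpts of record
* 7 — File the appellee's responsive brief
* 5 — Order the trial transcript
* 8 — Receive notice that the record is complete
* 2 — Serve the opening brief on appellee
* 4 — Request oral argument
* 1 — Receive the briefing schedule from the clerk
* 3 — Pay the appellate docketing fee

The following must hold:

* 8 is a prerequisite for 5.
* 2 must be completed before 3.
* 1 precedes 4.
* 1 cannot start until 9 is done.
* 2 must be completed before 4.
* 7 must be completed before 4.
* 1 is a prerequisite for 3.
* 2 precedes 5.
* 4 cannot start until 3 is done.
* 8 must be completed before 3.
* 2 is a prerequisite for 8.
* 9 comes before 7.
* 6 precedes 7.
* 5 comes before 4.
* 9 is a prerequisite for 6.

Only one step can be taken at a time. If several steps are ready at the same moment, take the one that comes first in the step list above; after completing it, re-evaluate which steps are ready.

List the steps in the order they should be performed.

9 and 2 have no prerequisites; 9 is listed earlier, so 9 is first.
Ready: 6, 2 and 1. 6 is listed earlier → 6.
7 now also ready, so the ready set is {7, 2, 1}; 7 is listed earlier → 7.
Now 2 and 1 have their prerequisites met. 2 is listed earlier, so 2 next.
Ready: 8 and 1. 8 is listed earlier → 8.
5 now also ready, so the ready set is {5, 1}; 5 is listed earlier → 5.
That leaves 1 as the only ready step → 1.
3 needed 8, 2 and 1, now all done → 3.
4 needed 7, 5, 2, 1 and 3, now all done → 4.

9, 6, 7, 2, 8, 5, 1, 3, 4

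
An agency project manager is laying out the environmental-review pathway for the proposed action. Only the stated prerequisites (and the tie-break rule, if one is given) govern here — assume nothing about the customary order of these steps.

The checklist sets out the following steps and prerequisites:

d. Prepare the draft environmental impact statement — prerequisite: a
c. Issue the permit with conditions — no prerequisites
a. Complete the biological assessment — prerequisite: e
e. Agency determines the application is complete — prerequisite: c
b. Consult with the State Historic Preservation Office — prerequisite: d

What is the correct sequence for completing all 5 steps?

Only c has no prerequisites, so it is first.
e needed c, now all done → e.
Next only a has its prerequisites met → a.
That leaves d as the only ready step → d.
b needed d, now all done → b.

c e a d b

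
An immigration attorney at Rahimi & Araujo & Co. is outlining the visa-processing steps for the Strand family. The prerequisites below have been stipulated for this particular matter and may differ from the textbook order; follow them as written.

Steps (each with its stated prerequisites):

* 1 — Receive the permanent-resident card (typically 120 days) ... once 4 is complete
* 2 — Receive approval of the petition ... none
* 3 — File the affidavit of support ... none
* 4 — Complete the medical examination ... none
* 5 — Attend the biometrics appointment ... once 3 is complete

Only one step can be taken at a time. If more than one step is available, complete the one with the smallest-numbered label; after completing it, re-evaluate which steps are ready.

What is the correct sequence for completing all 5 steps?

2 3 4 1 5

2, 3 and 4 have no prerequisites; 2 has the earlier label, so 2 is first.
3 and 4 are both available; 3 has the earlier label → 3.
Ready: 4 and 5. 4 has the earlier label → 4.
1 now also ready, so the ready set is {1, 5}; 1 has the earlier label → 1.
5 is the only step now ready → 5.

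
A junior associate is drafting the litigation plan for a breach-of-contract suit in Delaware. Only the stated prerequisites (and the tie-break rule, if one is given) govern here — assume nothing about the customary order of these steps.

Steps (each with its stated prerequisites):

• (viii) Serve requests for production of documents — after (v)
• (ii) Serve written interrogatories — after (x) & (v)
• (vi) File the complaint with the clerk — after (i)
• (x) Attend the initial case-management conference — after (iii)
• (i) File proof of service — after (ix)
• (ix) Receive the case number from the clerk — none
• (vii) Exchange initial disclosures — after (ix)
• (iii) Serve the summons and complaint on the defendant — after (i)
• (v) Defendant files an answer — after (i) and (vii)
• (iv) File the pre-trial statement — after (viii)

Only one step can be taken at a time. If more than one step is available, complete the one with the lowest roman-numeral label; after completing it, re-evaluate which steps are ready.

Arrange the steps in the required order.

(ix), (i), (iii), (vi), (vii), (v), (viii), (iv), (x), (ii)

(ix) is the only step with nothing outstanding, so it goes first.
Now (i) and (vii) have their prerequisites met. (i) has the earlier label, so (i) next.
Ready: (iii), (vi) and (vii). (iii) has the earlier label → (iii).
(x) now also ready, so the ready set is {(vi), (vii), (x)}; (vi) has the earlier label → (vi).
Ready: (vii) and (x). (vii) has the earlier label → (vii).
(v) and (x) are both available; (v) has the earlier label → (v).
Now (viii) and (x) have their prerequisites met. (viii) has the earlier label, so (viii) next.
(iv) now also ready, so the ready set is {(iv), (x)}; (iv) has the earlier label → (iv).
(x) is the only step now ready → (x).
(ii) needed (v) and (x), now all done → (ii).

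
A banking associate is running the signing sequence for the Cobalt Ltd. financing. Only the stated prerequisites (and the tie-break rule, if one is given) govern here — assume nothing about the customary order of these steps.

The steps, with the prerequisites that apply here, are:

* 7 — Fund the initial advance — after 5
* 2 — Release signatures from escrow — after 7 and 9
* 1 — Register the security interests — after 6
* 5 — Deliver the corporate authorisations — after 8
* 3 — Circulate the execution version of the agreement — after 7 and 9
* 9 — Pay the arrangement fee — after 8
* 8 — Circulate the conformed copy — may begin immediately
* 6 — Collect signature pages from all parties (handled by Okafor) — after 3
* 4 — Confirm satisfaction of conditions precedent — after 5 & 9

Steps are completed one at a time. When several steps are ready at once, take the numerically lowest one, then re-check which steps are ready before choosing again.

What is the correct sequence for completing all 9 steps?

8 5 7 9 2 3 4 6 1

8 is the only step with nothing outstanding, so it goes first.
Now 5 and 9 have their prerequisites met. 5 has the earlier label, so 5 next.
7 now also ready, so the ready set is {7, 9}; 7 has the earlier label → 7.
That leaves 9 as the only ready step → 9.
Ready: 2, 3 and 4. 2 has the earlier label → 2.
Ready: 3 and 4. 3 has the earlier label → 3.
4 and 6 are both available; 4 has the earlier label → 4.
6 needed 3, now all done → 6.
1 needed 6, now all done → 1.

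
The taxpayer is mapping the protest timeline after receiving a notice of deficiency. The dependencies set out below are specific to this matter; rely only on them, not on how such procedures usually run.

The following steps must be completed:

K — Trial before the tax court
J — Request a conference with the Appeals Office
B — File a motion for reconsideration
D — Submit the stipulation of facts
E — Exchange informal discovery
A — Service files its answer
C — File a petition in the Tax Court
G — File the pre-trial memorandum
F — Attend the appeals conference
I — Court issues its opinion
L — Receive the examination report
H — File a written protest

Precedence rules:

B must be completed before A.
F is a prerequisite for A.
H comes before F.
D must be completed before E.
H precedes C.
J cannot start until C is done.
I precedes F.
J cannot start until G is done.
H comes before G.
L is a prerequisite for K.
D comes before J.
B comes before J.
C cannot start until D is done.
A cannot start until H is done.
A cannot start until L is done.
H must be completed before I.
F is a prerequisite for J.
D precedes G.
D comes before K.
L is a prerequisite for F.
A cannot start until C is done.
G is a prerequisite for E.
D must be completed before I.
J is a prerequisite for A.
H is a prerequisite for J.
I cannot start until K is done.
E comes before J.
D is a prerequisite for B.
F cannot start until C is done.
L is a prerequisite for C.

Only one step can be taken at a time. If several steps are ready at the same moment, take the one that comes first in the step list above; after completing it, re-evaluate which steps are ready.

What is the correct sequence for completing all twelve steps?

D, L and H have no prerequisites; D is listed earlier, so D is first.
B, L and H are all available; B is listed earlier → B.
Ready: L and H. L is listed earlier → L.
K and H are both available; K is listed earlier → K.
H is the only step now ready → H.
Ready: C, G and I. C is listed earlier → C.
Ready: G and I. G is listed earlier → G.
E and I are both available; E is listed earlier → E.
I needed K, D and H, now all done → I.
Next only F has its prerequisites met → F.
Next only J has its prerequisites met → J.
A needed J, B, C, F, L and H, now all done → A.

D B L K H C G E I F J A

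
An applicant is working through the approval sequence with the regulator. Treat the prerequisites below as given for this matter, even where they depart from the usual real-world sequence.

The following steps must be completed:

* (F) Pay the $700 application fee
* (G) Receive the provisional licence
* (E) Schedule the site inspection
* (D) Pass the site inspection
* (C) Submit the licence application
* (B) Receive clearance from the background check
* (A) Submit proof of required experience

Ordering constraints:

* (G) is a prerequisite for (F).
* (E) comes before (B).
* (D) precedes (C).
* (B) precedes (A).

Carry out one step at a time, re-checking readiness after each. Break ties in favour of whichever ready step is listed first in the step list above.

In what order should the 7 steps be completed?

(G) → (F) → (E) → (D) → (C) → (B) → (A)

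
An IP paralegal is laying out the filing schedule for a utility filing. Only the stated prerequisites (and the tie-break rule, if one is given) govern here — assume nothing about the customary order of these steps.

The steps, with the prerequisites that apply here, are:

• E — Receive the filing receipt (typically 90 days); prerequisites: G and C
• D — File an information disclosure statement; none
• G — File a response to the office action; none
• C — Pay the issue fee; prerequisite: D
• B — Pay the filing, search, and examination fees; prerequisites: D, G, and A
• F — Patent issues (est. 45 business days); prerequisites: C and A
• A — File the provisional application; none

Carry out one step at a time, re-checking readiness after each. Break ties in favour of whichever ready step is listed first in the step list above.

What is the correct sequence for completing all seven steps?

Nothing is required for D, G and A. D is listed earlier → D first.
Ready: G, C and A. G is listed earlier → G.
Now C and A have their prerequisites met. C is listed earlier, so C next.
E and A are both available; E is listed earlier → E.
A is the only step now ready → A.
B and F are both available; B is listed earlier → B.
F is the only step now ready → F.

D, G, C, E, A, B, F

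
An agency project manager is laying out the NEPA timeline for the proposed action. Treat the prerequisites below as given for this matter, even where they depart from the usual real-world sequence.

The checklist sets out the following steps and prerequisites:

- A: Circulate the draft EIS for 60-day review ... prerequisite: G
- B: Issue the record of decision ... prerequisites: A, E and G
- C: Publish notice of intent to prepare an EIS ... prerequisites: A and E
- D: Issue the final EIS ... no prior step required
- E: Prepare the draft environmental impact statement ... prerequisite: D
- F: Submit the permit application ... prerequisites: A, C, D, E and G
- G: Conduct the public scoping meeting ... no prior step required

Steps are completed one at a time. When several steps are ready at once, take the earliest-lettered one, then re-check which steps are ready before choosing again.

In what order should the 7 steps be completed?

D E G A B C F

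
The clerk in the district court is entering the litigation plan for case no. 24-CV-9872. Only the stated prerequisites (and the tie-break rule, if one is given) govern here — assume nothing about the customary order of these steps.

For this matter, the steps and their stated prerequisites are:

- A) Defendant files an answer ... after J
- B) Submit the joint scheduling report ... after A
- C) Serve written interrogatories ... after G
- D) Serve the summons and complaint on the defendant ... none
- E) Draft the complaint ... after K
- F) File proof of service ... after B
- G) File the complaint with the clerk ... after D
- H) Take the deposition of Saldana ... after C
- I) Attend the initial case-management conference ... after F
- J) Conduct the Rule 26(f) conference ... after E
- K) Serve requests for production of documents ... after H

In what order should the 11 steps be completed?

D has no prerequisites → D first.
Next only G has its prerequisites met → G.
C needed G, now all done → C.
H is the only step now ready → H.
That leaves K as the only ready step → K.
Next only E has its prerequisites met → E.
That leaves J as the only ready step → J.
That leaves A as the only ready step → A.
B is the only step now ready → B.
F needed B, now all done → F.
I is the only step now ready → I.

D → G → C → H → K → E → J → A → B → F → I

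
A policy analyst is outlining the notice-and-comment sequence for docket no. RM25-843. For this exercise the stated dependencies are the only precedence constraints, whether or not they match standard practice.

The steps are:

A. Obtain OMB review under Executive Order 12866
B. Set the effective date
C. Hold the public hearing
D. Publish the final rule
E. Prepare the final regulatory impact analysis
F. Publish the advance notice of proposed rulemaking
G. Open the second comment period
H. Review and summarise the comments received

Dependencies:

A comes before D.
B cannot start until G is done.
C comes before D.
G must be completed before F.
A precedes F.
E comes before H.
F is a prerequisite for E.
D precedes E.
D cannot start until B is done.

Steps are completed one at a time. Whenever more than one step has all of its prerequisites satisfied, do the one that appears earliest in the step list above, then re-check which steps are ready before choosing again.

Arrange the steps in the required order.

Nothing is required for A, C and G. A is listed earlier → A first.
Now C and G have their prerequisites met. C is listed earlier, so C next.
That leaves G as the only ready step → G.
B and F are both available; B is listed earlier → B.
Now D and F have their prerequisites met. D is listed earlier, so D next.
Next only F has its prerequisites met → F.
Next only E has its prerequisites met → E.
That leaves H as the only ready step → H.

A, C, G, B, D, F, E, H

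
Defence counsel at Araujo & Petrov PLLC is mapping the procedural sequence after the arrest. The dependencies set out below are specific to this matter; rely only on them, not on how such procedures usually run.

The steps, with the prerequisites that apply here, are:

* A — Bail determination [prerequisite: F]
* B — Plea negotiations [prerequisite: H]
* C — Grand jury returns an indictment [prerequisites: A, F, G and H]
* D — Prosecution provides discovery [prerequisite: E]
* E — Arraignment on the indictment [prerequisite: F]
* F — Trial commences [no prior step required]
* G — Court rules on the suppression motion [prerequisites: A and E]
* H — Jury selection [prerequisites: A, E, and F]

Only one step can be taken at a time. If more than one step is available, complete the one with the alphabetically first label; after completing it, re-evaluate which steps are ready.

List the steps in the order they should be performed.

F is the only step with nothing outstanding, so it goes first.
Ready: A and E. A has the earlier label → A.
That leaves E as the only ready step → E.
D, G and H are all available; D has the earlier label → D.
Now G and H have their prerequisites met. G has the earlier label, so G next.
H needed A, E and F, now all done → H.
Ready: B and C. B has the earlier label → B.
That leaves C as the only ready step → C.

F A E D G H B C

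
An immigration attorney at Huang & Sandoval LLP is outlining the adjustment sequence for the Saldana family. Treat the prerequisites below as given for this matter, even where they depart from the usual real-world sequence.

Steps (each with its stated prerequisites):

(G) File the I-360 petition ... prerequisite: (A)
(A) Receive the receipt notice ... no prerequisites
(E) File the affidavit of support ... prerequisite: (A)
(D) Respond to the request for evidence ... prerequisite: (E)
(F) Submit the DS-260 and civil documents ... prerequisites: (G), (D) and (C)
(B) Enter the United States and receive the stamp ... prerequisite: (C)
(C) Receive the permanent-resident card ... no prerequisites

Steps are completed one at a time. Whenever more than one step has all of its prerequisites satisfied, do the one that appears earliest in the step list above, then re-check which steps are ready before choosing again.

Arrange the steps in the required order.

(A), (G), (E), (D), (C), (F), (B)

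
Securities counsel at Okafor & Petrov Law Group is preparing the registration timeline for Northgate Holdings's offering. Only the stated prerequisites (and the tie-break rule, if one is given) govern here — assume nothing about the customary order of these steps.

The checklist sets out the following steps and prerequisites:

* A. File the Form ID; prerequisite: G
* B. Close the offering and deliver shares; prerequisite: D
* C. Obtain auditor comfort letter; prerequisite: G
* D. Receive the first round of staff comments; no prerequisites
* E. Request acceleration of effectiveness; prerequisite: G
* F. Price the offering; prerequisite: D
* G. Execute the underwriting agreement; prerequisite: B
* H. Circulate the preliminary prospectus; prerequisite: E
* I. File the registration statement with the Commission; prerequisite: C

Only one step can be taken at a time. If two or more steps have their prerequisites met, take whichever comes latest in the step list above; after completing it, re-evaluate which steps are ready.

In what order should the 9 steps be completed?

D, F, B, G, E, H, C, I, A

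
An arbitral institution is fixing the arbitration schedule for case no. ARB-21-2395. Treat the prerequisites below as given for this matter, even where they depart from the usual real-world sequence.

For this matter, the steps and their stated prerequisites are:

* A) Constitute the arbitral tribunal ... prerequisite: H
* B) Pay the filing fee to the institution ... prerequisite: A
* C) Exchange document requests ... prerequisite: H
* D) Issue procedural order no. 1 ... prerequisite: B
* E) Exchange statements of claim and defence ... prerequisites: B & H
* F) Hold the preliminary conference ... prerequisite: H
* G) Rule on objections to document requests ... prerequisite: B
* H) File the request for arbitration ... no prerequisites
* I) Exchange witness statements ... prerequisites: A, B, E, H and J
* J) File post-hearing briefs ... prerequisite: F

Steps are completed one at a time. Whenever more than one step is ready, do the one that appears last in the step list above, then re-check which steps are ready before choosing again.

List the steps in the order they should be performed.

Only H has no prerequisites, so it is first.
F, C and A are all available; F is listed later → F.
J now also ready, so the ready set is {J, C, A}; J is listed later → J.
C and A are both available; C is listed later → C.
Next only A has its prerequisites met → A.
B needed A, now all done → B.
Ready: G, E and D. G is listed later → G.
Now E and D have their prerequisites met. E is listed later, so E next.
Now I and D have their prerequisites met. I is listed later, so I next.
That leaves D as the only ready step → D.

H, F, J, C, A, B, G, E, I, D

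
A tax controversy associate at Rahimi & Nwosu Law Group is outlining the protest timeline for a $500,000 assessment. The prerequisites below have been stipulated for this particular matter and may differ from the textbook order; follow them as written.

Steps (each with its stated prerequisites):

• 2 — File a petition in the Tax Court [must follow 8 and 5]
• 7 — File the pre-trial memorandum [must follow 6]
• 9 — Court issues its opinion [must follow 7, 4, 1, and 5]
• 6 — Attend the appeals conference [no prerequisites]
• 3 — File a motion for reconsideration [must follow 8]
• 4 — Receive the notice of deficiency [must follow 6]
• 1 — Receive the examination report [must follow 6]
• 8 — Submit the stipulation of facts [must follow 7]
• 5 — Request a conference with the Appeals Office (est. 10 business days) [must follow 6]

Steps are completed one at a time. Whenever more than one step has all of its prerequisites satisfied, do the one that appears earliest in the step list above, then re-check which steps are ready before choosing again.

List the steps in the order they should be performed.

6 → 7 → 4 → 1 → 8 → 3 → 5 → 2 → 9

6 has no prerequisites → 6 first.
Now 7, 4, 1 and 5 have their prerequisites met. 7 is listed earlier, so 7 next.
8 now also ready, so the ready set is {4, 1, 8, 5}; 4 is listed earlier → 4.
1, 8 and 5 are all available; 1 is listed earlier → 1.
8 and 5 are both available; 8 is listed earlier → 8.
3 now also ready, so the ready set is {3, 5}; 3 is listed earlier → 3.
That leaves 5 as the only ready step → 5.
2 and 9 are both available; 2 is listed earlier → 2.
9 needed 7, 4, 1 and 5, now all done → 9.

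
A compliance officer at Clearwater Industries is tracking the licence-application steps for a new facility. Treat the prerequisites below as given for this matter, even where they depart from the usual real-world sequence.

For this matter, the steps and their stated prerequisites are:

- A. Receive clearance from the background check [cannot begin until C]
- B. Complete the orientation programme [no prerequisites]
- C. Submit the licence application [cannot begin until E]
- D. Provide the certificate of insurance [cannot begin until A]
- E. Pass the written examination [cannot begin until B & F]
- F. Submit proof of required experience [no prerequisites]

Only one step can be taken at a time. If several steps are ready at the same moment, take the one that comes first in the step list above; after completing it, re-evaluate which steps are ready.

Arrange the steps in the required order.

B and F have no prerequisites; B is listed earlier, so B is first.
Next only F has its prerequisites met → F.
Next only E has its prerequisites met → E.
C needed E, now all done → C.
A needed C, now all done → A.
D needed A, now all done → D.

B F E C A D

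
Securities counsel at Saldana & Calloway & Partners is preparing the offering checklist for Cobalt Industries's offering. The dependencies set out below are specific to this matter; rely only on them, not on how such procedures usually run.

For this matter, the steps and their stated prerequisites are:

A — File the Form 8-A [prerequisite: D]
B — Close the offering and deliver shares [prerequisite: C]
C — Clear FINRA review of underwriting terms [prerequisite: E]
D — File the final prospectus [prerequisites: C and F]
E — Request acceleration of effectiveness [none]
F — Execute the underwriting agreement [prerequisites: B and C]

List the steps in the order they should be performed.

E has no prerequisites → E first.
C is the only step now ready → C.
That leaves B as the only ready step → B.
Next only F has its prerequisites met → F.
D needed C and F, now all done → D.
That leaves A as the only ready step → A.

E C B F D A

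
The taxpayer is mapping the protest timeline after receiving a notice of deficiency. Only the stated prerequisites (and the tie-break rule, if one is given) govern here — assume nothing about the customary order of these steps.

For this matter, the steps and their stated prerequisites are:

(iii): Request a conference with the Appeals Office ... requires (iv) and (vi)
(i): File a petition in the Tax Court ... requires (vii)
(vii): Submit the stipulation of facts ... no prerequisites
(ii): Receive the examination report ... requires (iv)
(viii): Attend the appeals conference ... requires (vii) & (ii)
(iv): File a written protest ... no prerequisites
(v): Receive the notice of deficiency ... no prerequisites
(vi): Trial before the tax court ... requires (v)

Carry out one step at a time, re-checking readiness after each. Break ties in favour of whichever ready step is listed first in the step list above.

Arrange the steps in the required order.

(vii), (i), (iv), (ii), (viii), (v), (vi), (iii)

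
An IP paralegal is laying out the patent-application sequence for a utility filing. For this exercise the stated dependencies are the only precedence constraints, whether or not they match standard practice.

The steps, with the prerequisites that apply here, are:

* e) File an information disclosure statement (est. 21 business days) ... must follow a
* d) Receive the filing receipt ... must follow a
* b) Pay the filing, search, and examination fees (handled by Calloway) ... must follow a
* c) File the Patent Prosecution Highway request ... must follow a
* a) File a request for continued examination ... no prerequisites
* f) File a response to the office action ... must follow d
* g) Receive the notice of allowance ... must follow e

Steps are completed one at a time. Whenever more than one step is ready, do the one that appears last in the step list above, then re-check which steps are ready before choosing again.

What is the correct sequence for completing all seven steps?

a is the only step with nothing outstanding, so it goes first.
c, b, d and e are all available; c is listed later → c.
b, d and e are all available; b is listed later → b.
d and e are both available; d is listed later → d.
Ready: f and e. f is listed later → f.
That leaves e as the only ready step → e.
g needed e, now all done → g.

a, c, b, d, f, e, g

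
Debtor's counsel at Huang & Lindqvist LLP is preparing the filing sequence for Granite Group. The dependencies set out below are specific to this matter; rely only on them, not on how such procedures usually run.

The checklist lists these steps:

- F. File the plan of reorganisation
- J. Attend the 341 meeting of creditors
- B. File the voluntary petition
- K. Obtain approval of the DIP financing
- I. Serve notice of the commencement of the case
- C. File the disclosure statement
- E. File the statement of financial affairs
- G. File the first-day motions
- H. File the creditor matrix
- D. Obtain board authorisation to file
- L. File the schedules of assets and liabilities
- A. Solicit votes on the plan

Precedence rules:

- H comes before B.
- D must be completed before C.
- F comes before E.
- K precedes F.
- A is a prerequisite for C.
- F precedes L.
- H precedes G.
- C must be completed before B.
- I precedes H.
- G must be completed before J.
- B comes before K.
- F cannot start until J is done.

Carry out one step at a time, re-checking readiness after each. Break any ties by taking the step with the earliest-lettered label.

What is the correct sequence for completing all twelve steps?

Nothing is required for A, D and I. A has the earlier label → A first.
Ready: D and I. D has the earlier label → D.
C now also ready, so the ready set is {C, I}; C has the earlier label → C.
That leaves I as the only ready step → I.
H needed I, now all done → H.
Ready: B and G. B has the earlier label → B.
K now also ready, so the ready set is {G, K}; G has the earlier label → G.
Now J and K have their prerequisites met. J has the earlier label, so J next.
K needed B, now all done → K.
F is the only step now ready → F.
Now E and L have their prerequisites met. E has the earlier label, so E next.
L needed F, now all done → L.

A, D, C, I, H, B, G, J, K, F, E, L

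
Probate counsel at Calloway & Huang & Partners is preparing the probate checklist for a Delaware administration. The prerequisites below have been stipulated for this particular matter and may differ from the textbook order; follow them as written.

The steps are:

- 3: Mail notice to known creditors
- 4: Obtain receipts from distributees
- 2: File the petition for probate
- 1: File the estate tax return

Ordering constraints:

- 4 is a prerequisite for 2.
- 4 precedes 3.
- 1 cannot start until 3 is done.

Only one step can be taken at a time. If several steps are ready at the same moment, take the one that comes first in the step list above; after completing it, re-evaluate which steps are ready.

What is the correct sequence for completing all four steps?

4 3 2 1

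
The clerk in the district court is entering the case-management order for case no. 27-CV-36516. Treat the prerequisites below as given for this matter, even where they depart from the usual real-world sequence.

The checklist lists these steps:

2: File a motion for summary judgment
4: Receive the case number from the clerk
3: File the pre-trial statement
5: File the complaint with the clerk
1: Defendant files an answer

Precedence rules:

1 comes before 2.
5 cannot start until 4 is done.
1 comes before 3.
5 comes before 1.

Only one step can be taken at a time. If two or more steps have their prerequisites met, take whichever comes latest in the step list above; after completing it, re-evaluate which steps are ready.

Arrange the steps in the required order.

Only 4 has no prerequisites, so it is first.
Next only 5 has its prerequisites met → 5.
That leaves 1 as the only ready step → 1.
Now 3 and 2 have their prerequisites met. 3 is listed later, so 3 next.
Next only 2 has its prerequisites met → 2.

4, 5, 1, 3, 2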